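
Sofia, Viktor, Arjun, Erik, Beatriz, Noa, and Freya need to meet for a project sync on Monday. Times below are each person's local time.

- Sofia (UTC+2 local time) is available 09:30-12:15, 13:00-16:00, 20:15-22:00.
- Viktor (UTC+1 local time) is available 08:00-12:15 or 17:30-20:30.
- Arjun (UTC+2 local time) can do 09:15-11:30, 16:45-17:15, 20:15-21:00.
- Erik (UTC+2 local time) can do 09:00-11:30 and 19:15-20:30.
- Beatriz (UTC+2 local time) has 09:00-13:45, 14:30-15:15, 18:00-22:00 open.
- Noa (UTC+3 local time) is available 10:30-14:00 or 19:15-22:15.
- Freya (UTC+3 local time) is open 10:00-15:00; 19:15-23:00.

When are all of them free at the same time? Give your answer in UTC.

Sofia in UTC: 07:30-10:15, 11:00-14:00, 18:15-20:00 (subtract 2h to convert from UTC+2).
Viktor in UTC: 07:00-11:15, 16:30-19:30 (subtract 1h to convert from UTC+1).
Arjun in UTC: 07:15-09:30, 14:45-15:15, 18:15-19:00 (subtract 2h to convert from UTC+2).
Erik in UTC: 07:00-09:30, 17:15-18:30 (subtract 2h to convert from UTC+2).
Beatriz in UTC: 07:00-11:45, 12:30-13:15, 16:00-20:00 (subtract 2h to convert from UTC+2).
Noa in UTC: 07:30-11:00, 16:15-19:15 (subtract 3h to convert from UTC+3).
Freya in UTC: 07:00-12:00, 16:15-20:00 (subtract 3h to convert from UTC+3).
Sofia ∩ Viktor: 07:30-10:15, 11:00-11:15, 18:15-19:30.
Sofia ∩ Viktor ∩ Arjun: 07:30-09:30, 18:15-19:00.
Sofia ∩ Viktor ∩ Arjun ∩ Erik: 07:30-09:30, 18:15-18:30.
Sofia ∩ Viktor ∩ Arjun ∩ Erik ∩ Beatriz: 07:30-09:30, 18:15-18:30.
Sofia ∩ Viktor ∩ Arjun ∩ Erik ∩ Beatriz ∩ Noa: 07:30-09:30, 18:15-18:30.
Sofia ∩ Viktor ∩ Arjun ∩ Erik ∩ Beatriz ∩ Noa ∩ Freya: 07:30-09:30, 18:15-18:30.
Those are the intersection windows.

07:30-09:30, 18:15-18:30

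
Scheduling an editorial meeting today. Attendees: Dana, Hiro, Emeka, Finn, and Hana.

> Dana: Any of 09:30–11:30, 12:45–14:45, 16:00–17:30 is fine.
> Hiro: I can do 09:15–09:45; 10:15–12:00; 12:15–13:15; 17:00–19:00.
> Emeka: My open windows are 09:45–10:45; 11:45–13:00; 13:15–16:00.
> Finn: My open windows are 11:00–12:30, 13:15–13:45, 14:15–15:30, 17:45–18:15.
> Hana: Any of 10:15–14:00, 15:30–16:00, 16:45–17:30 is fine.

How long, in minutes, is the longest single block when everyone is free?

0

Dana ∩ Hiro: 09:30-09:45, 10:15-11:30, 12:45-13:15, 17:00-17:30.
Dana ∩ Hiro ∩ Emeka: 10:15-10:45, 12:45-13:00.
Dana ∩ Hiro ∩ Emeka ∩ Finn: ∅.
Dana ∩ Hiro ∩ Emeka ∩ Finn ∩ Hana: ∅.
There is no time when everyone is free.
No common window exists, so the longest block is 0 minutes.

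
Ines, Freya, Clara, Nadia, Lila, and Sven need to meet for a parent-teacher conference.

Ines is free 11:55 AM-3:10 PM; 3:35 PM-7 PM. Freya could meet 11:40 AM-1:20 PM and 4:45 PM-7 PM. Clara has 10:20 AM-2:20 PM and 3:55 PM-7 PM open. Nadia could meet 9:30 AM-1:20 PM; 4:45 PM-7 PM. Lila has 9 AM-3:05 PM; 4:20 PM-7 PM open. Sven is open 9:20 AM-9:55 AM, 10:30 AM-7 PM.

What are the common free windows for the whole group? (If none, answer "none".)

11:55-13:20, 16:45-19:00

Ines ∩ Freya: 11:55-13:20, 16:45-19:00.
Ines ∩ Freya ∩ Clara: 11:55-13:20, 16:45-19:00.
Ines ∩ Freya ∩ Clara ∩ Nadia: 11:55-13:20, 16:45-19:00.
Ines ∩ Freya ∩ Clara ∩ Nadia ∩ Lila: 11:55-13:20, 16:45-19:00.
Ines ∩ Freya ∩ Clara ∩ Nadia ∩ Lila ∩ Sven: 11:55-13:20, 16:45-19:00.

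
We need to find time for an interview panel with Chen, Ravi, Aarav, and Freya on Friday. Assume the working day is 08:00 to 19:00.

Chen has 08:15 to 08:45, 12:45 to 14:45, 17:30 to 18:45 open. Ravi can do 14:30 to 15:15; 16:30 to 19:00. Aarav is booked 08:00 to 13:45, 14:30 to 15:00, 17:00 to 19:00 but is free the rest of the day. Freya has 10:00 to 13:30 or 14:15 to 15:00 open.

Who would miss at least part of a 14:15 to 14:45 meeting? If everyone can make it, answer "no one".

Chen free: 08:15-08:45, 12:45-14:45, 17:30-18:45.
Ravi free: 14:30-15:15, 16:30-19:00.
Aarav free: 13:45-14:30, 15:00-17:00 (invert busy blocks within the working day).
Freya free: 10:00-13:30, 14:15-15:00.
Chen: free for 14:15-14:45. Ravi: not fully free for 14:15-14:45. Aarav: not fully free for 14:15-14:45. Freya: free for 14:15-14:45.

Aarav, Ravi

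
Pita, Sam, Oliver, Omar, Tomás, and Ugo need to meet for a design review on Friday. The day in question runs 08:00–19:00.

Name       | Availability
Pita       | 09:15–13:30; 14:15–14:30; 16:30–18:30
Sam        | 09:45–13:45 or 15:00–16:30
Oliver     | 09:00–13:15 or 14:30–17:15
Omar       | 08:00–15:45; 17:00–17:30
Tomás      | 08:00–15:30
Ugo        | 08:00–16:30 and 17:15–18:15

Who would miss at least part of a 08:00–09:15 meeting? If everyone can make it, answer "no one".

Oliver, Pita, Sam

Pita: not fully free for 08:00-09:15. Sam: not fully free for 08:00-09:15. Oliver: not fully free for 08:00-09:15. Omar: free for 08:00-09:15. Tomás: free for 08:00-09:15. Ugo: free for 08:00-09:15.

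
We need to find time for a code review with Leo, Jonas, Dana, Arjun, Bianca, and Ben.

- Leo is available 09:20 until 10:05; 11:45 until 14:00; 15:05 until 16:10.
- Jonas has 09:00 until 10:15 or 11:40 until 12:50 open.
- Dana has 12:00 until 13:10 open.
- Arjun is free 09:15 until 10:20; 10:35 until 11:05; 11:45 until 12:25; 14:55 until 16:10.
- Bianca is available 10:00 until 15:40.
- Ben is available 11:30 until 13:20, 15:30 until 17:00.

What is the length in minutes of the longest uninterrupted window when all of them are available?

Leo ∩ Jonas: 09:20-10:05, 11:45-12:50.
Leo ∩ Jonas ∩ Dana: 12:00-12:50.
Leo ∩ Jonas ∩ Dana ∩ Arjun: 12:00-12:25.
Leo ∩ Jonas ∩ Dana ∩ Arjun ∩ Bianca: 12:00-12:25.
Leo ∩ Jonas ∩ Dana ∩ Arjun ∩ Bianca ∩ Ben: 12:00-12:25.
So the common availability across everyone is 12:00-12:25.
The longest is 12:00-12:25 at 25 minutes.

25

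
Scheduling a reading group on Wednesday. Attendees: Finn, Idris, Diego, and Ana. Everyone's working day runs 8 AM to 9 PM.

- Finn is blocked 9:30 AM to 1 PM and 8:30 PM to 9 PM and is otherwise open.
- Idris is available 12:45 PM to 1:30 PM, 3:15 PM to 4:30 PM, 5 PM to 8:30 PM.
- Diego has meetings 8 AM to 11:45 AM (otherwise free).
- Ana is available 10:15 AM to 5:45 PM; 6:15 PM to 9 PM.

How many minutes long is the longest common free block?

135

Finn free: 08:00-09:30, 13:00-20:30 (invert busy blocks within the working day).
Idris free: 12:45-13:30, 15:15-16:30, 17:00-20:30.
Diego free: 11:45-21:00 (invert busy blocks within the working day).
Ana free: 10:15-17:45, 18:15-21:00.
Finn ∩ Idris: 13:00-13:30, 15:15-16:30, 17:00-20:30.
Finn ∩ Idris ∩ Diego: 13:00-13:30, 15:15-16:30, 17:00-20:30.
Finn ∩ Idris ∩ Diego ∩ Ana: 13:00-13:30, 15:15-16:30, 17:00-17:45, 18:15-20:30.
The longest is 18:15-20:30 at 135 minutes.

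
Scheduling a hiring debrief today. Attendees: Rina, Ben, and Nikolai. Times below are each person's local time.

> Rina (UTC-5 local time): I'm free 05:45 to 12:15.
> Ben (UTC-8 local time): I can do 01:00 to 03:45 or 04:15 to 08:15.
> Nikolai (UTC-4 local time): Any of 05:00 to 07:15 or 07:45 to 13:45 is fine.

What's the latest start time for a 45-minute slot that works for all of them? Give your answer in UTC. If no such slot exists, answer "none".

Rina in UTC: 10:45-17:15 (add 5h to convert from UTC-5).
Ben in UTC: 09:00-11:45, 12:15-16:15 (add 8h to convert from UTC-8).
Nikolai in UTC: 09:00-11:15, 11:45-17:45 (add 4h to convert from UTC-4).
Rina ∩ Ben: 10:45-11:45, 12:15-16:15.
Rina ∩ Ben ∩ Nikolai: 10:45-11:15, 12:15-16:15.
The last common window of at least 45 minutes is 12:15-16:15; a 45-minute meeting can start as late as 15:30 and still end by 16:15.

15:30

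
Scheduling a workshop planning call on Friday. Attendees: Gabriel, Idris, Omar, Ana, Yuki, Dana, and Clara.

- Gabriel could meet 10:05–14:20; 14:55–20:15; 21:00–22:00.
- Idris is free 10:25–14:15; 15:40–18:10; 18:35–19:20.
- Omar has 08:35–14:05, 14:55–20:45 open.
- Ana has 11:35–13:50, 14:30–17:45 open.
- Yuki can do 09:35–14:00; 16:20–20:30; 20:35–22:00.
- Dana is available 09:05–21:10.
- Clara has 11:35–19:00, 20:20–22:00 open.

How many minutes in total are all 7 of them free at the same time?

220

Gabriel ∩ Idris: 10:25-14:15, 15:40-18:10, 18:35-19:20.
Gabriel ∩ Idris ∩ Omar: 10:25-14:05, 15:40-18:10, 18:35-19:20.
Gabriel ∩ Idris ∩ Omar ∩ Ana: 11:35-13:50, 15:40-17:45.
Gabriel ∩ Idris ∩ Omar ∩ Ana ∩ Yuki: 11:35-13:50, 16:20-17:45.
Gabriel ∩ Idris ∩ Omar ∩ Ana ∩ Yuki ∩ Dana: 11:35-13:50, 16:20-17:45.
Gabriel ∩ Idris ∩ Omar ∩ Ana ∩ Yuki ∩ Dana ∩ Clara: 11:35-13:50, 16:20-17:45.
Summing the common windows: 135 + 85 = 220 minutes.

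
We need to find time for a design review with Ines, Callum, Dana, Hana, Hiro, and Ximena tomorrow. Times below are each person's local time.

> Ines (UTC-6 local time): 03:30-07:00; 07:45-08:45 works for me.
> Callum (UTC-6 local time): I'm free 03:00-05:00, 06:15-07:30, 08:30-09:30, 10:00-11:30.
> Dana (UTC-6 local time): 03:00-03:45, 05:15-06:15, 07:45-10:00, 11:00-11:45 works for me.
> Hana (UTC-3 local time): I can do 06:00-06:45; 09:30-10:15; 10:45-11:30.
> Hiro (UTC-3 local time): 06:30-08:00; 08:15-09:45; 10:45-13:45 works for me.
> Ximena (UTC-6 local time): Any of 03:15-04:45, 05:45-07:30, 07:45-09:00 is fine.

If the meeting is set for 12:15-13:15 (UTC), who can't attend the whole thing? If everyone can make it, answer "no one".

Ines in UTC: 09:30-13:00, 13:45-14:45 (add 6h to convert from UTC-6).
Callum in UTC: 09:00-11:00, 12:15-13:30, 14:30-15:30, 16:00-17:30 (add 6h to convert from UTC-6).
Dana in UTC: 09:00-09:45, 11:15-12:15, 13:45-16:00, 17:00-17:45 (add 6h to convert from UTC-6).
Hana in UTC: 09:00-09:45, 12:30-13:15, 13:45-14:30 (add 3h to convert from UTC-3).
Hiro in UTC: 09:30-11:00, 11:15-12:45, 13:45-16:45 (add 3h to convert from UTC-3).
Ximena in UTC: 09:15-10:45, 11:45-13:30, 13:45-15:00 (add 6h to convert from UTC-6).
Ines: not fully free for 12:15-13:15. Callum: free for 12:15-13:15. Dana: not fully free for 12:15-13:15. Hana: not fully free for 12:15-13:15. Hiro: not fully free for 12:15-13:15. Ximena: free for 12:15-13:15.

Dana, Hana, Hiro, Ines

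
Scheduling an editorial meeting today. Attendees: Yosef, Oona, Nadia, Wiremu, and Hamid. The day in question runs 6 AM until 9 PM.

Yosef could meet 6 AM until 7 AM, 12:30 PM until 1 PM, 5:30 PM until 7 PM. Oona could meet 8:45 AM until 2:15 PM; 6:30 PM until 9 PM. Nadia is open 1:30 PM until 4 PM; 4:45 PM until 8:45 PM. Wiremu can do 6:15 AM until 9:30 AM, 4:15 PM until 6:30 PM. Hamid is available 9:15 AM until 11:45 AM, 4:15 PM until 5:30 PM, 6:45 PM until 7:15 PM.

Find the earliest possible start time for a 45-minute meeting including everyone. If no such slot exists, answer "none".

none

Yosef ∩ Oona: 12:30-13:00, 18:30-19:00.
Yosef ∩ Oona ∩ Nadia: 18:30-19:00.
Yosef ∩ Oona ∩ Nadia ∩ Wiremu: ∅.
Yosef ∩ Oona ∩ Nadia ∩ Wiremu ∩ Hamid: ∅.
There is no time when everyone is free.
No common window is at least 45 minutes long.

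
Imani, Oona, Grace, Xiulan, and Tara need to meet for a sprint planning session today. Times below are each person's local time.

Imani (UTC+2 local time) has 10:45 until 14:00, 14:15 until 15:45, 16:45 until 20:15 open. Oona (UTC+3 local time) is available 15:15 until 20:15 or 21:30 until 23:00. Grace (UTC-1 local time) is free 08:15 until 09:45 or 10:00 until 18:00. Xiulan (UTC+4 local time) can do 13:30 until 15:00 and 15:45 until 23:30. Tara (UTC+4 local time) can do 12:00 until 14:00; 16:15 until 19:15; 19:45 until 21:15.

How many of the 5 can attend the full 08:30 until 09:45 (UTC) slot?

Imani in UTC: 08:45-12:00, 12:15-13:45, 14:45-18:15 (subtract 2h to convert from UTC+2).
Oona in UTC: 12:15-17:15, 18:30-20:00 (subtract 3h to convert from UTC+3).
Grace in UTC: 09:15-10:45, 11:00-19:00 (add 1h to convert from UTC-1).
Xiulan in UTC: 09:30-11:00, 11:45-19:30 (subtract 4h to convert from UTC+4).
Tara in UTC: 08:00-10:00, 12:15-15:15, 15:45-17:15 (subtract 4h to convert from UTC+4).
Tara can make the full 08:30-09:45 slot — that's 1.

1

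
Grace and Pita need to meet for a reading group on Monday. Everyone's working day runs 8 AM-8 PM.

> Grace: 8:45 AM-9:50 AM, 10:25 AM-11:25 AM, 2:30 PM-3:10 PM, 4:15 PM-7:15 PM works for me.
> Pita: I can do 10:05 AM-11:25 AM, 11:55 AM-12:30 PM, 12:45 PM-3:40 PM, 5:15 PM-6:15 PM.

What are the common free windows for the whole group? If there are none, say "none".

Grace ∩ Pita: 10:25-11:25, 14:30-15:10, 17:15-18:15.

10:25-11:25, 14:30-15:10, 17:15-18:15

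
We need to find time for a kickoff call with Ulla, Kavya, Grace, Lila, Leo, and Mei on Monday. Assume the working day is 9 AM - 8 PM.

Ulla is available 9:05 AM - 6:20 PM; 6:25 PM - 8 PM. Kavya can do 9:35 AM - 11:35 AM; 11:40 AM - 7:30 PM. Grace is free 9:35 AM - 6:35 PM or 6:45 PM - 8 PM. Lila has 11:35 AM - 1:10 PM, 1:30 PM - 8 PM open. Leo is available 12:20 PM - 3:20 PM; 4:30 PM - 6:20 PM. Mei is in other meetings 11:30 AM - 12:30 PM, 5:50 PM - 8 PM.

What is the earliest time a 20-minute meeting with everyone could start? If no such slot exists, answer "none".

12:30

Ulla free: 09:05-18:20, 18:25-20:00.
Kavya free: 09:35-11:35, 11:40-19:30.
Grace free: 09:35-18:35, 18:45-20:00.
Lila free: 11:35-13:10, 13:30-20:00.
Leo free: 12:20-15:20, 16:30-18:20.
Mei free: 09:00-11:30, 12:30-17:50 (invert busy blocks within the working day).
Ulla ∩ Kavya: 09:35-11:35, 11:40-18:20, 18:25-19:30.
Ulla ∩ Kavya ∩ Grace: 09:35-11:35, 11:40-18:20, 18:25-18:35, 18:45-19:30.
Ulla ∩ Kavya ∩ Grace ∩ Lila: 11:40-13:10, 13:30-18:20, 18:25-18:35, 18:45-19:30.
Ulla ∩ Kavya ∩ Grace ∩ Lila ∩ Leo: 12:20-13:10, 13:30-15:20, 16:30-18:20.
Ulla ∩ Kavya ∩ Grace ∩ Lila ∩ Leo ∩ Mei: 12:30-13:10, 13:30-15:20, 16:30-17:50.
Those are the intersection windows.
The first common window of at least 20 minutes is 12:30-13:10, so the earliest start is 12:30.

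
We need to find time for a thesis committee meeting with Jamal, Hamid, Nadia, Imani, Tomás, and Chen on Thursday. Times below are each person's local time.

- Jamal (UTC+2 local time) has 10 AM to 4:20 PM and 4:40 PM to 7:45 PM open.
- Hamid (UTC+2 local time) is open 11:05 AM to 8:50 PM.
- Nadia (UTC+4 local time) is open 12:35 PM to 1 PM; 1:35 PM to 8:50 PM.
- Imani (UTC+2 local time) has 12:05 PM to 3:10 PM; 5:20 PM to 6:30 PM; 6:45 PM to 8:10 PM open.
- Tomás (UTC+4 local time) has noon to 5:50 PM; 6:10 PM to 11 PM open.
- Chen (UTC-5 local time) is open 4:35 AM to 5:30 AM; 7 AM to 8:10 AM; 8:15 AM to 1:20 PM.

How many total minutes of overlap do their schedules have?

Jamal in UTC: 08:00-14:20, 14:40-17:45 (subtract 2h to convert from UTC+2).
Hamid in UTC: 09:05-18:50 (subtract 2h to convert from UTC+2).
Nadia in UTC: 08:35-09:00, 09:35-16:50 (subtract 4h to convert from UTC+4).
Imani in UTC: 10:05-13:10, 15:20-16:30, 16:45-18:10 (subtract 2h to convert from UTC+2).
Tomás in UTC: 08:00-13:50, 14:10-19:00 (subtract 4h to convert from UTC+4).
Chen in UTC: 09:35-10:30, 12:00-13:10, 13:15-18:20 (add 5h to convert from UTC-5).
Jamal ∩ Hamid: 09:05-14:20, 14:40-17:45.
Jamal ∩ Hamid ∩ Nadia: 09:35-14:20, 14:40-16:50.
Jamal ∩ Hamid ∩ Nadia ∩ Imani: 10:05-13:10, 15:20-16:30, 16:45-16:50.
Jamal ∩ Hamid ∩ Nadia ∩ Imani ∩ Tomás: 10:05-13:10, 15:20-16:30, 16:45-16:50.
Jamal ∩ Hamid ∩ Nadia ∩ Imani ∩ Tomás ∩ Chen: 10:05-10:30, 12:00-13:10, 15:20-16:30, 16:45-16:50.
So the common availability across everyone is 10:05-10:30, 12:00-13:10, 15:20-16:30, 16:45-16:50.
Summing the common windows: 25 + 70 + 70 + 5 = 170 minutes.

170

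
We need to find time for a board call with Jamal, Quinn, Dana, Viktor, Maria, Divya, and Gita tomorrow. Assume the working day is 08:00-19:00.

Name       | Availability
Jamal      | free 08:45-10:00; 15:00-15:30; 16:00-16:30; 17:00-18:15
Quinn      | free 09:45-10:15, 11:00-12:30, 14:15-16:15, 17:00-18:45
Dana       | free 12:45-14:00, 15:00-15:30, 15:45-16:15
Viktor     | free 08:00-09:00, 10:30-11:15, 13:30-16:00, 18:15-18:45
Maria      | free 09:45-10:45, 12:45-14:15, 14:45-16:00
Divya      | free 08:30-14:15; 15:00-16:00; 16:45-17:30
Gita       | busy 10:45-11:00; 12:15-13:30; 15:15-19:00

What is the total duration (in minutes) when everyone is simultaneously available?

15

Jamal free: 08:45-10:00, 15:00-15:30, 16:00-16:30, 17:00-18:15.
Quinn free: 09:45-10:15, 11:00-12:30, 14:15-16:15, 17:00-18:45.
Dana free: 12:45-14:00, 15:00-15:30, 15:45-16:15.
Viktor free: 08:00-09:00, 10:30-11:15, 13:30-16:00, 18:15-18:45.
Maria free: 09:45-10:45, 12:45-14:15, 14:45-16:00.
Divya free: 08:30-14:15, 15:00-16:00, 16:45-17:30.
Gita free: 08:00-10:45, 11:00-12:15, 13:30-15:15 (invert busy blocks within the working day).
Jamal ∩ Quinn: 09:45-10:00, 15:00-15:30, 16:00-16:15, 17:00-18:15.
Jamal ∩ Quinn ∩ Dana: 15:00-15:30, 16:00-16:15.
Jamal ∩ Quinn ∩ Dana ∩ Viktor: 15:00-15:30.
Jamal ∩ Quinn ∩ Dana ∩ Viktor ∩ Maria: 15:00-15:30.
Jamal ∩ Quinn ∩ Dana ∩ Viktor ∩ Maria ∩ Divya: 15:00-15:30.
Jamal ∩ Quinn ∩ Dana ∩ Viktor ∩ Maria ∩ Divya ∩ Gita: 15:00-15:15.
That's a single block of 15 minutes.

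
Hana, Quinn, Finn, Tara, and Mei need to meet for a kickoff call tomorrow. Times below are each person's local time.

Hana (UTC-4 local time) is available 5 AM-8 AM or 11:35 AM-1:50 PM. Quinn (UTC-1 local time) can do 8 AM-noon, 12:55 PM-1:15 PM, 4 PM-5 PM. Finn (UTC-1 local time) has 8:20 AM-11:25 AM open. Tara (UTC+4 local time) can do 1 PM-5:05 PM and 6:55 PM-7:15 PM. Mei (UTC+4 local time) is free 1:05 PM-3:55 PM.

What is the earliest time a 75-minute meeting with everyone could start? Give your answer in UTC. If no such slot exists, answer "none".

Hana in UTC: 09:00-12:00, 15:35-17:50 (add 4h to convert from UTC-4).
Quinn in UTC: 09:00-13:00, 13:55-14:15, 17:00-18:00 (add 1h to convert from UTC-1).
Finn in UTC: 09:20-12:25 (add 1h to convert from UTC-1).
Tara in UTC: 09:00-13:05, 14:55-15:15 (subtract 4h to convert from UTC+4).
Mei in UTC: 09:05-11:55 (subtract 4h to convert from UTC+4).
Hana ∩ Quinn: 09:00-12:00, 17:00-17:50.
Hana ∩ Quinn ∩ Finn: 09:20-12:00.
Hana ∩ Quinn ∩ Finn ∩ Tara: 09:20-12:00.
Hana ∩ Quinn ∩ Finn ∩ Tara ∩ Mei: 09:20-11:55.
The first common window of at least 75 minutes is 09:20-11:55, so the earliest start is 09:20.

09:20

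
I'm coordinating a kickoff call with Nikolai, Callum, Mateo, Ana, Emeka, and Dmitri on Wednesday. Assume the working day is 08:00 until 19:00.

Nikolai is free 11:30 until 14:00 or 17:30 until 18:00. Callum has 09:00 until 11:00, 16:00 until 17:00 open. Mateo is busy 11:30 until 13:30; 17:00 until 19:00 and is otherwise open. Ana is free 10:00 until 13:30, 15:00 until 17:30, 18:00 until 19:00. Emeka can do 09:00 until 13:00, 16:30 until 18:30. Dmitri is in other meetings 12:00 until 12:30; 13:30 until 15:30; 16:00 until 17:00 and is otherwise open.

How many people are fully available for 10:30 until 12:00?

3

Nikolai free: 11:30-14:00, 17:30-18:00.
Callum free: 09:00-11:00, 16:00-17:00.
Mateo free: 08:00-11:30, 13:30-17:00 (invert busy blocks within the working day).
Ana free: 10:00-13:30, 15:00-17:30, 18:00-19:00.
Emeka free: 09:00-13:00, 16:30-18:30.
Dmitri free: 08:00-12:00, 12:30-13:30, 15:30-16:00, 17:00-19:00 (invert busy blocks within the working day).
Ana, Emeka, and Dmitri can make the full 10:30-12:00 slot — that's 3.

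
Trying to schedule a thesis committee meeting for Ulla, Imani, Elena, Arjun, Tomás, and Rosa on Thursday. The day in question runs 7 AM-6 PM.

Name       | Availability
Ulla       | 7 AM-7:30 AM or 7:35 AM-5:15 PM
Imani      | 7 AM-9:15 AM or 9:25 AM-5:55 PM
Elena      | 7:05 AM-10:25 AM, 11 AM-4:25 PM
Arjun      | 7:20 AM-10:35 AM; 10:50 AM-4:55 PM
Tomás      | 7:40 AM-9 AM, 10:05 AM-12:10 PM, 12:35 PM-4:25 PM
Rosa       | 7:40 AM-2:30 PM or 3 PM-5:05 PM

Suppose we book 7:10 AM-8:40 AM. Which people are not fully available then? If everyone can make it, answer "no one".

Ulla: not fully free for 07:10-08:40. Imani: free for 07:10-08:40. Elena: free for 07:10-08:40. Arjun: not fully free for 07:10-08:40. Tomás: not fully free for 07:10-08:40. Rosa: not fully free for 07:10-08:40.

Arjun, Rosa, Tomás, Ulla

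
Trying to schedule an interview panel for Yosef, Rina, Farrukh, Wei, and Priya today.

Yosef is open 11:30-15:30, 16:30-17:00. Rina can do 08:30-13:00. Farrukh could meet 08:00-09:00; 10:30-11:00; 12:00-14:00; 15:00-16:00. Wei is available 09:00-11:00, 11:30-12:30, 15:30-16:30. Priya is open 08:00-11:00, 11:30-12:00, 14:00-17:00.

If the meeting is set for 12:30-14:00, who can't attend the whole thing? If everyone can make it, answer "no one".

Yosef: free for 12:30-14:00. Rina: not fully free for 12:30-14:00. Farrukh: free for 12:30-14:00. Wei: not fully free for 12:30-14:00. Priya: not fully free for 12:30-14:00.

Priya, Rina, Wei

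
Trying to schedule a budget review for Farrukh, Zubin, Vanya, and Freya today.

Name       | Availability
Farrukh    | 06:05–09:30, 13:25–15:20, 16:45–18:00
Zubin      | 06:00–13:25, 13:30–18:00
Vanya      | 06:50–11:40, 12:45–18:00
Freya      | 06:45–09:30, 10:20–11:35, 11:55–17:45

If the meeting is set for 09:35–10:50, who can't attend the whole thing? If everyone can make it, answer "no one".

Farrukh: not fully free for 09:35-10:50. Zubin: free for 09:35-10:50. Vanya: free for 09:35-10:50. Freya: not fully free for 09:35-10:50.

Farrukh, Freya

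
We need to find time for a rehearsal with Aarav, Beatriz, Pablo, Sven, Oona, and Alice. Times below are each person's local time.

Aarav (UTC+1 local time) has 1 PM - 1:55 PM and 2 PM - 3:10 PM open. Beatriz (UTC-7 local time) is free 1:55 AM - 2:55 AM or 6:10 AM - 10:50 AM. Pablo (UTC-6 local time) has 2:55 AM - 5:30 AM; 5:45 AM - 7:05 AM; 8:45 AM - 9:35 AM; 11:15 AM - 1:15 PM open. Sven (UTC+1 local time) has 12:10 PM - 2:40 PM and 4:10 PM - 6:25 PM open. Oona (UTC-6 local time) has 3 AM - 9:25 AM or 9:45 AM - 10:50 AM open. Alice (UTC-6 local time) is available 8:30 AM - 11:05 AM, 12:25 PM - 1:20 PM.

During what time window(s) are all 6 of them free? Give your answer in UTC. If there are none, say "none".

none

Aarav in UTC: 12:00-12:55, 13:00-14:10 (subtract 1h to convert from UTC+1).
Beatriz in UTC: 08:55-09:55, 13:10-17:50 (add 7h to convert from UTC-7).
Pablo in UTC: 08:55-11:30, 11:45-13:05, 14:45-15:35, 17:15-19:15 (add 6h to convert from UTC-6).
Sven in UTC: 11:10-13:40, 15:10-17:25 (subtract 1h to convert from UTC+1).
Oona in UTC: 09:00-15:25, 15:45-16:50 (add 6h to convert from UTC-6).
Alice in UTC: 14:30-17:05, 18:25-19:20 (add 6h to convert from UTC-6).
Aarav ∩ Beatriz: 13:10-14:10.
Aarav ∩ Beatriz ∩ Pablo: ∅.
Aarav ∩ Beatriz ∩ Pablo ∩ Sven: ∅.
Aarav ∩ Beatriz ∩ Pablo ∩ Sven ∩ Oona: ∅.
Aarav ∩ Beatriz ∩ Pablo ∩ Sven ∩ Oona ∩ Alice: ∅.
There is no time when everyone is free.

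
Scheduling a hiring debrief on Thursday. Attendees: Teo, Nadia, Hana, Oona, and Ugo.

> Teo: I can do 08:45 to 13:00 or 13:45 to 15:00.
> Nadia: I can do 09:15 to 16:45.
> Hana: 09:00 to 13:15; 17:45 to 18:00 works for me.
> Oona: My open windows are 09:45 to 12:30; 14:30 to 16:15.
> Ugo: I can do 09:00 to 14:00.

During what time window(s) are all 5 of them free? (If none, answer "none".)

Teo ∩ Nadia: 09:15-13:00, 13:45-15:00.
Teo ∩ Nadia ∩ Hana: 09:15-13:00.
Teo ∩ Nadia ∩ Hana ∩ Oona: 09:45-12:30.
Teo ∩ Nadia ∩ Hana ∩ Oona ∩ Ugo: 09:45-12:30.
So the common availability across everyone is 09:45-12:30.

09:45-12:30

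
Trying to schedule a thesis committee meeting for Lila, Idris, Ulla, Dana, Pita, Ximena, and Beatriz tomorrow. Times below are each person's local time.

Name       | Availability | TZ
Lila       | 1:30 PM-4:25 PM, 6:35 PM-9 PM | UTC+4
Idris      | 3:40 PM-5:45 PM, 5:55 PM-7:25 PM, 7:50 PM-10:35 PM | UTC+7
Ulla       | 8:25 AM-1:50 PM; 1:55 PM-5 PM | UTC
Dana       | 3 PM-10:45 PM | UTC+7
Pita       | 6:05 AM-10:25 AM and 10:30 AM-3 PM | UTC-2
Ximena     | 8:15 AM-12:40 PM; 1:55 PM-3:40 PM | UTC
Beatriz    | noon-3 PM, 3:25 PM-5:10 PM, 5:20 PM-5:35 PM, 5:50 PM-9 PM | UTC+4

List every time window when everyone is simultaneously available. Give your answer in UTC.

Lila in UTC: 09:30-12:25, 14:35-17:00 (subtract 4h to convert from UTC+4).
Idris in UTC: 08:40-10:45, 10:55-12:25, 12:50-15:35 (subtract 7h to convert from UTC+7).
Ulla in UTC: 08:25-13:50, 13:55-17:00.
Dana in UTC: 08:00-15:45 (subtract 7h to convert from UTC+7).
Pita in UTC: 08:05-12:25, 12:30-17:00 (add 2h to convert from UTC-2).
Ximena in UTC: 08:15-12:40, 13:55-15:40.
Beatriz in UTC: 08:00-11:00, 11:25-13:10, 13:20-13:35, 13:50-17:00 (subtract 4h to convert from UTC+4).
Lila ∩ Idris: 09:30-10:45, 10:55-12:25, 14:35-15:35.
Lila ∩ Idris ∩ Ulla: 09:30-10:45, 10:55-12:25, 14:35-15:35.
Lila ∩ Idris ∩ Ulla ∩ Dana: 09:30-10:45, 10:55-12:25, 14:35-15:35.
Lila ∩ Idris ∩ Ulla ∩ Dana ∩ Pita: 09:30-10:45, 10:55-12:25, 14:35-15:35.
Lila ∩ Idris ∩ Ulla ∩ Dana ∩ Pita ∩ Ximena: 09:30-10:45, 10:55-12:25, 14:35-15:35.
Lila ∩ Idris ∩ Ulla ∩ Dana ∩ Pita ∩ Ximena ∩ Beatriz: 09:30-10:45, 10:55-11:00, 11:25-12:25, 14:35-15:35.
Those are the intersection windows.

09:30-10:45, 10:55-11:00, 11:25-12:25, 14:35-15:35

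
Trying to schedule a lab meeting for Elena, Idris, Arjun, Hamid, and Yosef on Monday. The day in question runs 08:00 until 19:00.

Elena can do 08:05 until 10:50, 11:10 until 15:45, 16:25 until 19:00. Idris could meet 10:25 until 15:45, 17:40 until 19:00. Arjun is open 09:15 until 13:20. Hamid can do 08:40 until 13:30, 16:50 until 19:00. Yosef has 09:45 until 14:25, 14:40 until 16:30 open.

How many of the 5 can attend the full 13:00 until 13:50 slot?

3

Elena, Idris, and Yosef can make the full 13:00-13:50 slot — that's 3.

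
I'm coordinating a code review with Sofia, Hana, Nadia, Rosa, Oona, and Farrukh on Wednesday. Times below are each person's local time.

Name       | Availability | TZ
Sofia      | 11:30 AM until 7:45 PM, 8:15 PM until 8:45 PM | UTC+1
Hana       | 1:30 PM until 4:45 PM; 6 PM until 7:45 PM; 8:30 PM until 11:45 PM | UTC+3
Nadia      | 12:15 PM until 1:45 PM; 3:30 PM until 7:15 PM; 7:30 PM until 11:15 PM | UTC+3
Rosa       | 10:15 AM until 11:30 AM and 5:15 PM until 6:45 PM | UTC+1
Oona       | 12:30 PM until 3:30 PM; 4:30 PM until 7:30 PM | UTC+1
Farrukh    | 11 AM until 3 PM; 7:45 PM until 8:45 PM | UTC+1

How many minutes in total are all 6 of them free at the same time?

0

Sofia in UTC: 10:30-18:45, 19:15-19:45 (subtract 1h to convert from UTC+1).
Hana in UTC: 10:30-13:45, 15:00-16:45, 17:30-20:45 (subtract 3h to convert from UTC+3).
Nadia in UTC: 09:15-10:45, 12:30-16:15, 16:30-20:15 (subtract 3h to convert from UTC+3).
Rosa in UTC: 09:15-10:30, 16:15-17:45 (subtract 1h to convert from UTC+1).
Oona in UTC: 11:30-14:30, 15:30-18:30 (subtract 1h to convert from UTC+1).
Farrukh in UTC: 10:00-14:00, 18:45-19:45 (subtract 1h to convert from UTC+1).
Sofia ∩ Hana: 10:30-13:45, 15:00-16:45, 17:30-18:45, 19:15-19:45.
Sofia ∩ Hana ∩ Nadia: 10:30-10:45, 12:30-13:45, 15:00-16:15, 16:30-16:45, 17:30-18:45, 19:15-19:45.
Sofia ∩ Hana ∩ Nadia ∩ Rosa: 16:30-16:45, 17:30-17:45.
Sofia ∩ Hana ∩ Nadia ∩ Rosa ∩ Oona: 16:30-16:45, 17:30-17:45.
Sofia ∩ Hana ∩ Nadia ∩ Rosa ∩ Oona ∩ Farrukh: ∅.
There is no time when everyone is free.
There is no common window, so the total is 0 minutes.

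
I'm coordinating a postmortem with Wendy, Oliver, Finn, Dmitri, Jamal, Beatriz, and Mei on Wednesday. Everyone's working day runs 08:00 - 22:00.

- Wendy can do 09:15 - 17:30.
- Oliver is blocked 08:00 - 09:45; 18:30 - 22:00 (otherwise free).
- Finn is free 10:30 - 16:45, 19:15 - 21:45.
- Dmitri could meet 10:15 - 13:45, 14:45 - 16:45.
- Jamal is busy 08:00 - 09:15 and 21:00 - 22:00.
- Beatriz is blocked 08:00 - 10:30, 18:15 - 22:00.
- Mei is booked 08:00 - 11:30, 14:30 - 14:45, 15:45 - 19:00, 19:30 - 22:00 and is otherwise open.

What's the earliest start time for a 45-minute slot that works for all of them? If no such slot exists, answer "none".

11:30

Wendy free: 09:15-17:30.
Oliver free: 09:45-18:30 (invert busy blocks within the working day).
Finn free: 10:30-16:45, 19:15-21:45.
Dmitri free: 10:15-13:45, 14:45-16:45.
Jamal free: 09:15-21:00 (invert busy blocks within the working day).
Beatriz free: 10:30-18:15 (invert busy blocks within the working day).
Mei free: 11:30-14:30, 14:45-15:45, 19:00-19:30 (invert busy blocks within the working day).
Wendy ∩ Oliver: 09:45-17:30.
Wendy ∩ Oliver ∩ Finn: 10:30-16:45.
Wendy ∩ Oliver ∩ Finn ∩ Dmitri: 10:30-13:45, 14:45-16:45.
Wendy ∩ Oliver ∩ Finn ∩ Dmitri ∩ Jamal: 10:30-13:45, 14:45-16:45.
Wendy ∩ Oliver ∩ Finn ∩ Dmitri ∩ Jamal ∩ Beatriz: 10:30-13:45, 14:45-16:45.
Wendy ∩ Oliver ∩ Finn ∩ Dmitri ∩ Jamal ∩ Beatriz ∩ Mei: 11:30-13:45, 14:45-15:45.
The first common window of at least 45 minutes is 11:30-13:45, so the earliest start is 11:30.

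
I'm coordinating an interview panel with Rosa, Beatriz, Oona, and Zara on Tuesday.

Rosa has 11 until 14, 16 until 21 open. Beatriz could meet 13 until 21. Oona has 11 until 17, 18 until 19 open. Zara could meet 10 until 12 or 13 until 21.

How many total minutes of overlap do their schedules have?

180

Rosa ∩ Beatriz: 13:00-14:00, 16:00-21:00.
Rosa ∩ Beatriz ∩ Oona: 13:00-14:00, 16:00-17:00, 18:00-19:00.
Rosa ∩ Beatriz ∩ Oona ∩ Zara: 13:00-14:00, 16:00-17:00, 18:00-19:00.
Those are the intersection windows.
Summing the common windows: 60 + 60 + 60 = 180 minutes.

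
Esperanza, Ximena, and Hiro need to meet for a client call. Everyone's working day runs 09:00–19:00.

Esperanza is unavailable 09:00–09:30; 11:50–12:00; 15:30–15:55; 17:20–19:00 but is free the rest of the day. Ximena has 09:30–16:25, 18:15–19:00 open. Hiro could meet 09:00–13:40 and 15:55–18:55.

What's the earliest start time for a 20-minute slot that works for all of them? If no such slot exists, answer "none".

09:30

Esperanza free: 09:30-11:50, 12:00-15:30, 15:55-17:20 (invert busy blocks within the working day).
Ximena free: 09:30-16:25, 18:15-19:00.
Hiro free: 09:00-13:40, 15:55-18:55.
Esperanza ∩ Ximena: 09:30-11:50, 12:00-15:30, 15:55-16:25.
Esperanza ∩ Ximena ∩ Hiro: 09:30-11:50, 12:00-13:40, 15:55-16:25.
The first common window of at least 20 minutes is 09:30-11:50, so the earliest start is 09:30.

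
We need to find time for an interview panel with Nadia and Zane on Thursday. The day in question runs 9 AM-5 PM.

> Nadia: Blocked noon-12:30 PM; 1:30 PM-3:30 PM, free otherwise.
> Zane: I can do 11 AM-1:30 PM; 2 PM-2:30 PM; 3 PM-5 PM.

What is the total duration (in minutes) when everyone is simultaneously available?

210

Nadia free: 09:00-12:00, 12:30-13:30, 15:30-17:00 (invert busy blocks within the working day).
Zane free: 11:00-13:30, 14:00-14:30, 15:00-17:00.
Nadia ∩ Zane: 11:00-12:00, 12:30-13:30, 15:30-17:00.
So the common availability across everyone is 11:00-12:00, 12:30-13:30, 15:30-17:00.
Summing the common windows: 60 + 60 + 90 = 210 minutes.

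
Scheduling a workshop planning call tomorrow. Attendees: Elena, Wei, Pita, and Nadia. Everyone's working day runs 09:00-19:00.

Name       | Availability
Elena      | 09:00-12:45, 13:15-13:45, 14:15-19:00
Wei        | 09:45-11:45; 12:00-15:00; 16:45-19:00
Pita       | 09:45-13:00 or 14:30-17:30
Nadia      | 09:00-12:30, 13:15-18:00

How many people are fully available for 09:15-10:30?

2

Elena and Nadia can make the full 09:15-10:30 slot — that's 2.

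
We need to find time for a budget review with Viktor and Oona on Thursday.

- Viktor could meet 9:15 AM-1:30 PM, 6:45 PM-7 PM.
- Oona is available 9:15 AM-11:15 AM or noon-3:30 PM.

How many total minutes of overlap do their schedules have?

210

Viktor ∩ Oona: 09:15-11:15, 12:00-13:30.
Those are the intersection windows.
Summing the common windows: 120 + 90 = 210 minutes.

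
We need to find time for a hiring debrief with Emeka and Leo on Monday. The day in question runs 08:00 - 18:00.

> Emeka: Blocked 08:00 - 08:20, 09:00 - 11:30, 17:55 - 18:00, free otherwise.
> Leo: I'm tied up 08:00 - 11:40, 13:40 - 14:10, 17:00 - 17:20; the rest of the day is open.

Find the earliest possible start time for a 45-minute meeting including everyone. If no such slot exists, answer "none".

Emeka free: 08:20-09:00, 11:30-17:55 (invert busy blocks within the working day).
Leo free: 11:40-13:40, 14:10-17:00, 17:20-18:00 (invert busy blocks within the working day).
Emeka ∩ Leo: 11:40-13:40, 14:10-17:00, 17:20-17:55.
Those are the intersection windows.
The first common window of at least 45 minutes is 11:40-13:40, so the earliest start is 11:40.

11:40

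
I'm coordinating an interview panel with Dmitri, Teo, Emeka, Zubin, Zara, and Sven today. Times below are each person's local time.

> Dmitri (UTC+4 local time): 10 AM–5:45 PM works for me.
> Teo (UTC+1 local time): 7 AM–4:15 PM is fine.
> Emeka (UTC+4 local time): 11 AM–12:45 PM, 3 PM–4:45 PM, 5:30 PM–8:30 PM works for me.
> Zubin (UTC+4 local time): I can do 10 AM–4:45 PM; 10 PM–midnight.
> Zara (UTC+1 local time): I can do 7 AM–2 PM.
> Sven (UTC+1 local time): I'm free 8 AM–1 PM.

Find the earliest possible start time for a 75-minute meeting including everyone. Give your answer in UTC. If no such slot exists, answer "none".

Dmitri in UTC: 06:00-13:45 (subtract 4h to convert from UTC+4).
Teo in UTC: 06:00-15:15 (subtract 1h to convert from UTC+1).
Emeka in UTC: 07:00-08:45, 11:00-12:45, 13:30-16:30 (subtract 4h to convert from UTC+4).
Zubin in UTC: 06:00-12:45, 18:00-20:00 (subtract 4h to convert from UTC+4).
Zara in UTC: 06:00-13:00 (subtract 1h to convert from UTC+1).
Sven in UTC: 07:00-12:00 (subtract 1h to convert from UTC+1).
Dmitri ∩ Teo: 06:00-13:45.
Dmitri ∩ Teo ∩ Emeka: 07:00-08:45, 11:00-12:45, 13:30-13:45.
Dmitri ∩ Teo ∩ Emeka ∩ Zubin: 07:00-08:45, 11:00-12:45.
Dmitri ∩ Teo ∩ Emeka ∩ Zubin ∩ Zara: 07:00-08:45, 11:00-12:45.
Dmitri ∩ Teo ∩ Emeka ∩ Zubin ∩ Zara ∩ Sven: 07:00-08:45, 11:00-12:00.
Those are the intersection windows.
The first common window of at least 75 minutes is 07:00-08:45, so the earliest start is 07:00.

07:00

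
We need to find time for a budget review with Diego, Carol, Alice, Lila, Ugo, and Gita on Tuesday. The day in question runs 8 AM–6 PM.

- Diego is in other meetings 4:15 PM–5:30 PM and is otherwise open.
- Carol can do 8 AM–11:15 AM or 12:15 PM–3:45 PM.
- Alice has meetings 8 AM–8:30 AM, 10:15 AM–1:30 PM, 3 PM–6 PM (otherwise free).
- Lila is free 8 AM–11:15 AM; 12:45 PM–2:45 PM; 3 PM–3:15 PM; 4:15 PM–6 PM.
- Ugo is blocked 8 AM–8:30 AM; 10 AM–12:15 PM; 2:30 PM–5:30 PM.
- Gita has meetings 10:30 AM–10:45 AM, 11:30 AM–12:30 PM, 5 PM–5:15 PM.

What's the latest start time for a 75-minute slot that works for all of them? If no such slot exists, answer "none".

08:45

Diego free: 08:00-16:15, 17:30-18:00 (invert busy blocks within the working day).
Carol free: 08:00-11:15, 12:15-15:45.
Alice free: 08:30-10:15, 13:30-15:00 (invert busy blocks within the working day).
Lila free: 08:00-11:15, 12:45-14:45, 15:00-15:15, 16:15-18:00.
Ugo free: 08:30-10:00, 12:15-14:30, 17:30-18:00 (invert busy blocks within the working day).
Gita free: 08:00-10:30, 10:45-11:30, 12:30-17:00, 17:15-18:00 (invert busy blocks within the working day).
Diego ∩ Carol: 08:00-11:15, 12:15-15:45.
Diego ∩ Carol ∩ Alice: 08:30-10:15, 13:30-15:00.
Diego ∩ Carol ∩ Alice ∩ Lila: 08:30-10:15, 13:30-14:45.
Diego ∩ Carol ∩ Alice ∩ Lila ∩ Ugo: 08:30-10:00, 13:30-14:30.
Diego ∩ Carol ∩ Alice ∩ Lila ∩ Ugo ∩ Gita: 08:30-10:00, 13:30-14:30.
The last common window of at least 75 minutes is 08:30-10:00; a 75-minute meeting can start as late as 08:45 and still end by 10:00.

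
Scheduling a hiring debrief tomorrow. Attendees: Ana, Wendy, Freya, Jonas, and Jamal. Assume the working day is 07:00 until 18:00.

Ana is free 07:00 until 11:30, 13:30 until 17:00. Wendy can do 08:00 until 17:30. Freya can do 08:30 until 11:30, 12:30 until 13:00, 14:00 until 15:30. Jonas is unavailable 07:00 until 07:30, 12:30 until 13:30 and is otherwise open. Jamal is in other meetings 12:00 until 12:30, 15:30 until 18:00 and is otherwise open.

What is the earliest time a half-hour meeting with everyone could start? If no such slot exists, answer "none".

Ana free: 07:00-11:30, 13:30-17:00.
Wendy free: 08:00-17:30.
Freya free: 08:30-11:30, 12:30-13:00, 14:00-15:30.
Jonas free: 07:30-12:30, 13:30-18:00 (invert busy blocks within the working day).
Jamal free: 07:00-12:00, 12:30-15:30 (invert busy blocks within the working day).
Ana ∩ Wendy: 08:00-11:30, 13:30-17:00.
Ana ∩ Wendy ∩ Freya: 08:30-11:30, 14:00-15:30.
Ana ∩ Wendy ∩ Freya ∩ Jonas: 08:30-11:30, 14:00-15:30.
Ana ∩ Wendy ∩ Freya ∩ Jonas ∩ Jamal: 08:30-11:30, 14:00-15:30.
Those are the intersection windows.
The first common window of at least 30 minutes is 08:30-11:30, so the earliest start is 08:30.

08:30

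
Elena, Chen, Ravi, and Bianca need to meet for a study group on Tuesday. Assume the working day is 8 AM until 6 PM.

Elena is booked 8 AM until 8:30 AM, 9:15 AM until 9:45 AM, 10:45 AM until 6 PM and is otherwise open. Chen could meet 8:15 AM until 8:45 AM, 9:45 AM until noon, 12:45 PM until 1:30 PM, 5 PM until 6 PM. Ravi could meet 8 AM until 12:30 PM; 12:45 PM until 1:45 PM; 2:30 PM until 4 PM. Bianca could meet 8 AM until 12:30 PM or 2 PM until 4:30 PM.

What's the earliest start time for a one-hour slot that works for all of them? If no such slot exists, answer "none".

Elena free: 08:30-09:15, 09:45-10:45 (invert busy blocks within the working day).
Chen free: 08:15-08:45, 09:45-12:00, 12:45-13:30, 17:00-18:00.
Ravi free: 08:00-12:30, 12:45-13:45, 14:30-16:00.
Bianca free: 08:00-12:30, 14:00-16:30.
Elena ∩ Chen: 08:30-08:45, 09:45-10:45.
Elena ∩ Chen ∩ Ravi: 08:30-08:45, 09:45-10:45.
Elena ∩ Chen ∩ Ravi ∩ Bianca: 08:30-08:45, 09:45-10:45.
So the common availability across everyone is 08:30-08:45, 09:45-10:45.
The first common window of at least 60 minutes is 09:45-10:45, so the earliest start is 09:45.

09:45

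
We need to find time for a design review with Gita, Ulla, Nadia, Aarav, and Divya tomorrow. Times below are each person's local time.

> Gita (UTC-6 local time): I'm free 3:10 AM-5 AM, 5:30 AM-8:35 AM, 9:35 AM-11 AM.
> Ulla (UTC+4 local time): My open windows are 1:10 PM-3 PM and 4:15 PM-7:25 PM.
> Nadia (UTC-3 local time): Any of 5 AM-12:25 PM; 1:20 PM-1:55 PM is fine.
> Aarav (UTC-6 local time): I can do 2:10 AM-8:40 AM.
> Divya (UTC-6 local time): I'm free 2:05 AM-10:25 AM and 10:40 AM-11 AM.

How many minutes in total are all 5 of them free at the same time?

250

Gita in UTC: 09:10-11:00, 11:30-14:35, 15:35-17:00 (add 6h to convert from UTC-6).
Ulla in UTC: 09:10-11:00, 12:15-15:25 (subtract 4h to convert from UTC+4).
Nadia in UTC: 08:00-15:25, 16:20-16:55 (add 3h to convert from UTC-3).
Aarav in UTC: 08:10-14:40 (add 6h to convert from UTC-6).
Divya in UTC: 08:05-16:25, 16:40-17:00 (add 6h to convert from UTC-6).
Gita ∩ Ulla: 09:10-11:00, 12:15-14:35.
Gita ∩ Ulla ∩ Nadia: 09:10-11:00, 12:15-14:35.
Gita ∩ Ulla ∩ Nadia ∩ Aarav: 09:10-11:00, 12:15-14:35.
Gita ∩ Ulla ∩ Nadia ∩ Aarav ∩ Divya: 09:10-11:00, 12:15-14:35.
Summing the common windows: 110 + 140 = 250 minutes.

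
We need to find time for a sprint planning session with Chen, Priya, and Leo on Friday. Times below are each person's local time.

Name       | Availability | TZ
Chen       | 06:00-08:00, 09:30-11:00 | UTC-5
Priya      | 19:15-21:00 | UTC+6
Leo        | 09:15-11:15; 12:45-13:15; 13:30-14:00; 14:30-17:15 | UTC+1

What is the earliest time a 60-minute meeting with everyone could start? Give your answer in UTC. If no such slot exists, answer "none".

none

Chen in UTC: 11:00-13:00, 14:30-16:00 (add 5h to convert from UTC-5).
Priya in UTC: 13:15-15:00 (subtract 6h to convert from UTC+6).
Leo in UTC: 08:15-10:15, 11:45-12:15, 12:30-13:00, 13:30-16:15 (subtract 1h to convert from UTC+1).
Chen ∩ Priya: 14:30-15:00.
Chen ∩ Priya ∩ Leo: 14:30-15:00.
No common window is at least 60 minutes long.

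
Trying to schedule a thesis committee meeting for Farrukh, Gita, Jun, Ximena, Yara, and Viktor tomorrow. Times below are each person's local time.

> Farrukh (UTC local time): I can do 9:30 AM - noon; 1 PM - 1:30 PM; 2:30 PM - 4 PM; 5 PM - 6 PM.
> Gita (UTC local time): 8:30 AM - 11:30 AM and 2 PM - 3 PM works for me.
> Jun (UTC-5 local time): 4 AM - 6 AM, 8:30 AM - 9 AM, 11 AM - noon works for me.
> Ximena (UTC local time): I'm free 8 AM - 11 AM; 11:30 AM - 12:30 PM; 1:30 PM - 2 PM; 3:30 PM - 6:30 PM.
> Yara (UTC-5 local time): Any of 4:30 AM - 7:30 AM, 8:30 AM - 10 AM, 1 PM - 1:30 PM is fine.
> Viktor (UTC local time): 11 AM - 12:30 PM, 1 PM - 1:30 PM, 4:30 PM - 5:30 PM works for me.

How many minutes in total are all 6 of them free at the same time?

0

Farrukh in UTC: 09:30-12:00, 13:00-13:30, 14:30-16:00, 17:00-18:00.
Gita in UTC: 08:30-11:30, 14:00-15:00.
Jun in UTC: 09:00-11:00, 13:30-14:00, 16:00-17:00 (add 5h to convert from UTC-5).
Ximena in UTC: 08:00-11:00, 11:30-12:30, 13:30-14:00, 15:30-18:30.
Yara in UTC: 09:30-12:30, 13:30-15:00, 18:00-18:30 (add 5h to convert from UTC-5).
Viktor in UTC: 11:00-12:30, 13:00-13:30, 16:30-17:30.
Farrukh ∩ Gita: 09:30-11:30, 14:30-15:00.
Farrukh ∩ Gita ∩ Jun: 09:30-11:00.
Farrukh ∩ Gita ∩ Jun ∩ Ximena: 09:30-11:00.
Farrukh ∩ Gita ∩ Jun ∩ Ximena ∩ Yara: 09:30-11:00.
Farrukh ∩ Gita ∩ Jun ∩ Ximena ∩ Yara ∩ Viktor: ∅.
There is no time when everyone is free.
There is no common window, so the total is 0 minutes.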